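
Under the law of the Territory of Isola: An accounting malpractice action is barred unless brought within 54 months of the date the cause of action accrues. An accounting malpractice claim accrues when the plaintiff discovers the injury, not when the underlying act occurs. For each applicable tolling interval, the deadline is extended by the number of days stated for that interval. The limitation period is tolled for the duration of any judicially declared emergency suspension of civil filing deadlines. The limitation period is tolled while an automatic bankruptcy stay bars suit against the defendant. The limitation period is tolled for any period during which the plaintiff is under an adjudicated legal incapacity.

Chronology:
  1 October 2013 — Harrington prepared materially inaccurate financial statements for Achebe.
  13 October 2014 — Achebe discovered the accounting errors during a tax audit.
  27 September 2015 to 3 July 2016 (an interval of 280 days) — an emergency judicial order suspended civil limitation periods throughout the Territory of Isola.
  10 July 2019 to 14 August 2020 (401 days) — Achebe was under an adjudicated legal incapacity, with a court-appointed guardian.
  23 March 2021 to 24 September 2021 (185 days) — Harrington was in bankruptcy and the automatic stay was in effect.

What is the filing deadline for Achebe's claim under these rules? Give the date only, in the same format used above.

22 February 2021

Under the discovery rule, the claim accrued on 13 October 2014, when Achebe discovered the injury — not on the 1 October 2013 date of the underlying act.
54 months from 13 October 2014 is 13 April 2019.
The period was tolled for 280 days by the emergency suspension of filing deadlines (27 September 2015 to 3 July 2016), pushing the deadline to 18 January 2020.
The plaintiff's legal incapacity from 10 July 2019 to 14 August 2020 tolled the period for 401 days, extending the deadline to 22 February 2021.
The automatic bankruptcy stay from 23 March 2021 to 24 September 2021 began after the period had already run on 22 February 2021, so it has no tolling effect.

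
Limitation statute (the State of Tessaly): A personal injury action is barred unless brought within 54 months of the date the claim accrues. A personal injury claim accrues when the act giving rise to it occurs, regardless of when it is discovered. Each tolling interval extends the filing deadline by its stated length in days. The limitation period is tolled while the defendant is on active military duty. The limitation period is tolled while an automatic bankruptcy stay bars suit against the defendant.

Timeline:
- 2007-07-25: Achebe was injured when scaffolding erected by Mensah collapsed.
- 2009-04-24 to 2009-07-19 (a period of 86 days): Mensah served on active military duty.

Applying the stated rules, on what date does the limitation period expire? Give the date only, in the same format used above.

The claim accrued on 2007-07-25, when the wrongful act occurred.
54 months from 2007-07-25 is 2012-01-25.
The period was tolled for 86 days by the defendant's active military service (2009-04-24 to 2009-07-19), pushing the deadline to 2012-04-20.

2012-04-20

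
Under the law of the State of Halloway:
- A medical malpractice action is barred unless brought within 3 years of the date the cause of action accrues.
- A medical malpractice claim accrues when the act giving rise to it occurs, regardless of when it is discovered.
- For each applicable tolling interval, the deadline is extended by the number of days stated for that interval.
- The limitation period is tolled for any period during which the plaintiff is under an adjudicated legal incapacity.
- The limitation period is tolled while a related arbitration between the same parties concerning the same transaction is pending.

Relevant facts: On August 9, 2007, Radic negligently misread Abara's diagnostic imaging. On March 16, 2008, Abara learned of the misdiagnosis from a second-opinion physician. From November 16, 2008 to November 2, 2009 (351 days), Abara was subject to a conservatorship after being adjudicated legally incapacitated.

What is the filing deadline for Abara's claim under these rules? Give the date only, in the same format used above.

July 26, 2011

Because the rule ties accrual to occurrence, the claim accrued on August 9, 2007, not on the March 16, 2008 discovery date.
Adding the 3 years base period to August 9, 2007 gives a deadline of August 9, 2010, before any tolling.
The plaintiff's legal incapacity from November 16, 2008 to November 2, 2009 tolled the period for 351 days, extending the deadline to July 26, 2011.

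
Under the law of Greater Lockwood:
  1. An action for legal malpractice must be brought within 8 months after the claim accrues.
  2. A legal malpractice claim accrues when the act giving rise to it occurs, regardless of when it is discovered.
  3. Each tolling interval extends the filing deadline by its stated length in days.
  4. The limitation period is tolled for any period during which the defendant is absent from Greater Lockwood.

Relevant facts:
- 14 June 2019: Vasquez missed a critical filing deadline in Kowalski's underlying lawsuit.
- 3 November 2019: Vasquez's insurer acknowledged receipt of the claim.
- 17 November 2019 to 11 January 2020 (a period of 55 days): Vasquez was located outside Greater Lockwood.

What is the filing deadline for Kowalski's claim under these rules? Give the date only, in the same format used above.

9 April 2020

The claim accrued on 14 June 2019, the date of the act.
8 months from 14 June 2019 is 14 February 2020.
The period was tolled for 55 days by the defendant's absence from the jurisdiction (17 November 2019 to 11 January 2020), pushing the deadline to 9 April 2020.
The other events in the timeline have no effect on the limitation period under the stated rules.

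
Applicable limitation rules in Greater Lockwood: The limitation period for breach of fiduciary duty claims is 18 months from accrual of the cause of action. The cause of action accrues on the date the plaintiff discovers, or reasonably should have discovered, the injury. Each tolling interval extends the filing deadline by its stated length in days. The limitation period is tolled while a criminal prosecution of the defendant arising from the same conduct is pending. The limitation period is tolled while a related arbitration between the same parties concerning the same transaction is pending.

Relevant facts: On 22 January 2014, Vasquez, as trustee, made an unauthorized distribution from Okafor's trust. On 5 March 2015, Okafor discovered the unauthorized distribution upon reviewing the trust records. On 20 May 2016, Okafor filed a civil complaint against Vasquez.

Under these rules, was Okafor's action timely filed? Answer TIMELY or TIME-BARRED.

Accrual is tied to discovery, so the period began on 5 March 2015 rather than on 22 January 2014 when the act occurred.
The untolled deadline — 18 months after 5 March 2015 — is 5 September 2016.
The 20 May 2016 filing precedes the 5 September 2016 deadline; the claim is timely.

TIMELY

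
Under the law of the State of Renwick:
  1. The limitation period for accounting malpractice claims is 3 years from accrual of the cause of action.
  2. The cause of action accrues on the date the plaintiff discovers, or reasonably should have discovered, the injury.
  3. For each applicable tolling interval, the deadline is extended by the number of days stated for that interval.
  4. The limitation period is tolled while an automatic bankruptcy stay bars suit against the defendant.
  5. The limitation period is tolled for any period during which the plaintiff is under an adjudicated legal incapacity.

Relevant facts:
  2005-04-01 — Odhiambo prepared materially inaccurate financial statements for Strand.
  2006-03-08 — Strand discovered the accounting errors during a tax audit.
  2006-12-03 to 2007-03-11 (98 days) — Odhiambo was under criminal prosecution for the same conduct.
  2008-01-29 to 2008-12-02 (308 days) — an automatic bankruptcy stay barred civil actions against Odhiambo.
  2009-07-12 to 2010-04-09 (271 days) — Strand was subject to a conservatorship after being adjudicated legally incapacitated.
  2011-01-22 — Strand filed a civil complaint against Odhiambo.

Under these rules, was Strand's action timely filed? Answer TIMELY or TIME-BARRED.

TIME-BARRED

The claim did not accrue until Strand discovered the injury on 2006-03-08; the 2005-04-01 act date does not start the clock under the stated rule.
The untolled deadline — 3 years after 2006-03-08 — is 2009-03-08.
The period was tolled for 308 days by the automatic bankruptcy stay (2008-01-29 to 2008-12-02), pushing the deadline to 2010-01-10.
Because the plaintiff's legal incapacity ran from 2009-07-12 to 2010-04-09, the deadline is extended by 271 days to 2010-10-08.
No stated provision tolls the period for a criminal prosecution, so the interval from 2006-12-03 to 2007-03-11 has no effect on the deadline.
Strand filed on 2011-01-22, after the 2010-10-08 deadline, so the action is time-barred.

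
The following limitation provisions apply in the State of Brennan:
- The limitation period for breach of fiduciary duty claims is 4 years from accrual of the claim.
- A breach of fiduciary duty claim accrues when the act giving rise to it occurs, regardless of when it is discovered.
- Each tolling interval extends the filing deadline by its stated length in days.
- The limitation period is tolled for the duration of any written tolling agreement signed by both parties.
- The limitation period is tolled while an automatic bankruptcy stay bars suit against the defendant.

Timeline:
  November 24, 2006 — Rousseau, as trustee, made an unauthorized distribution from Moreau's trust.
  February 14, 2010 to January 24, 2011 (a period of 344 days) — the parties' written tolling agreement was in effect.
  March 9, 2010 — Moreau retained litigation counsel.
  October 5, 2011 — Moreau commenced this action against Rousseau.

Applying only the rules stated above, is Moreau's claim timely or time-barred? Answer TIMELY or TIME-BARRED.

TIMELY

The claim accrued on November 24, 2006, the date of the act.
The untolled deadline — 4 years after November 24, 2006 — is November 24, 2010.
The period was tolled for 344 days by the written tolling agreement (February 14, 2010 to January 24, 2011), pushing the deadline to November 3, 2011.
Nothing else in the chronology tolls or restarts the period.
Filing on October 5, 2011 beat the November 3, 2011 deadline — the action is timely.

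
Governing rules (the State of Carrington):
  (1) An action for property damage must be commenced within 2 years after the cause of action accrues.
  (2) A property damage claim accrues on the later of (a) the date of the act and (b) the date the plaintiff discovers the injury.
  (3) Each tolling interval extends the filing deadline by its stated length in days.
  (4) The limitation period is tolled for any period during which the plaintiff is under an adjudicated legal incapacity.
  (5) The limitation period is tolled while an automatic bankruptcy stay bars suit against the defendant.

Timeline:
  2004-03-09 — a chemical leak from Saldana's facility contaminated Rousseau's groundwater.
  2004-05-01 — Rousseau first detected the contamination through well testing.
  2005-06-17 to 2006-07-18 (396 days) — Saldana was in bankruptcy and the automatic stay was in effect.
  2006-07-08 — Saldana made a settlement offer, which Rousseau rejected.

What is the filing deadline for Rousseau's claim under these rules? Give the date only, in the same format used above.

Because discovery on 2004-05-01 post-dates the 2004-03-09 act, accrual under the later-of rule falls on 2004-05-01.
The untolled deadline — 2 years after 2004-05-01 — is 2006-05-01.
The automatic bankruptcy stay from 2005-06-17 to 2006-07-18 tolled the period for 396 days, extending the deadline to 2007-06-01.
The other events in the timeline have no effect on the limitation period under the stated rules.

2007-06-01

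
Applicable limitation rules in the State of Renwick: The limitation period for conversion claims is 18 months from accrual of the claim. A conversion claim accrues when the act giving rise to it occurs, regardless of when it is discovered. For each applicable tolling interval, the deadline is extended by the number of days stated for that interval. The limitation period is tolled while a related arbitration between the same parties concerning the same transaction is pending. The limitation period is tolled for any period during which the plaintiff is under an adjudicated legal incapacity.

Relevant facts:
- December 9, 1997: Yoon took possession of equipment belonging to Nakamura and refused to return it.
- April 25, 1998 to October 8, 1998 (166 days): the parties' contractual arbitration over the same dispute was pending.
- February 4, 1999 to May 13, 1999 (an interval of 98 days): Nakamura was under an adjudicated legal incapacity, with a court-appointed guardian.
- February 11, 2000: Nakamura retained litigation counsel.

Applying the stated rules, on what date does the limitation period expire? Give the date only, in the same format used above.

February 28, 2000

The claim accrued on December 9, 1997, the date of the act.
The untolled deadline — 18 months after December 9, 1997 — is June 9, 1999.
Because the pending related arbitration ran from April 25, 1998 to October 8, 1998, the deadline is extended by 166 days to November 22, 1999.
The plaintiff's legal incapacity from February 4, 1999 to May 13, 1999 tolled the period for 98 days, extending the deadline to February 28, 2000.
None of the other events listed affects the running of the period under the stated rules.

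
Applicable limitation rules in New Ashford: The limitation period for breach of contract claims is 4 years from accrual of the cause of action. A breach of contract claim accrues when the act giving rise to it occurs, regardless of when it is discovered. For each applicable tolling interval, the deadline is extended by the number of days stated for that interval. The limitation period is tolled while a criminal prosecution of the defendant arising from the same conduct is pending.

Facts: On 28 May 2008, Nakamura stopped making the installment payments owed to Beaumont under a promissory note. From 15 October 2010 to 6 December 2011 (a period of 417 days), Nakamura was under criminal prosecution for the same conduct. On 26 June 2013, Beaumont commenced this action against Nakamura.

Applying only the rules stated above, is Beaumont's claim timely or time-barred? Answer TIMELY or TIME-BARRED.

TIMELY

The limitation period began to run on 28 May 2008.
The untolled deadline — 4 years after 28 May 2008 — is 28 May 2012.
Because the pending criminal prosecution ran from 15 October 2010 to 6 December 2011, the deadline is extended by 417 days to 19 July 2013.
Filing on 26 June 2013 beat the 19 July 2013 deadline — the action is timely.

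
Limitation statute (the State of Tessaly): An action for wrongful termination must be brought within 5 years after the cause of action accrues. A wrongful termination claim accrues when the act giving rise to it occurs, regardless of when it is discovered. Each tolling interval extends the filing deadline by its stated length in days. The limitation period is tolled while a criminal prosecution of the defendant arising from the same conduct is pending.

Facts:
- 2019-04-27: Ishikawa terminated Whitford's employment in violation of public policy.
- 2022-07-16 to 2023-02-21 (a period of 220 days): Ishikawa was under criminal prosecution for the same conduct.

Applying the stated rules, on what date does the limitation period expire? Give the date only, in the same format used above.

The cause of action accrued on 2019-04-27, the date of the act.
Adding the 5 years base period to 2019-04-27 gives a deadline of 2024-04-27, before any tolling.
The pending criminal prosecution from 2022-07-16 to 2023-02-21 tolled the period for 220 days, extending the deadline to 2024-12-03.

2024-12-03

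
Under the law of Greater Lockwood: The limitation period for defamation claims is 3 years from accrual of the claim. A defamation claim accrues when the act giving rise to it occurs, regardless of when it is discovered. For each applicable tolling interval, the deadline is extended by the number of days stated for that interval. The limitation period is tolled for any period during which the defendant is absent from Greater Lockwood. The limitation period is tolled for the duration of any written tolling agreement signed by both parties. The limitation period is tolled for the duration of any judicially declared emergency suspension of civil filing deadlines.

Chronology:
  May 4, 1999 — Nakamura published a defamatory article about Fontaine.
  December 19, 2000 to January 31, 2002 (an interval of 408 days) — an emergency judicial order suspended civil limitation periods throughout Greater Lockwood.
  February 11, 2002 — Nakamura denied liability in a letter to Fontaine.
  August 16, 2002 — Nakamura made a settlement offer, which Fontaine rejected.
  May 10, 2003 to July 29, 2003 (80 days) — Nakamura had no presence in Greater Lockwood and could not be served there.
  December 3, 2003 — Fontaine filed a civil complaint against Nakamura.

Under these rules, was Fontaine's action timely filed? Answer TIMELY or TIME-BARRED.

The claim accrued on May 4, 1999, when the wrongful act occurred.
3 years from May 4, 1999 is May 4, 2002.
The period was tolled for 408 days by the emergency suspension of filing deadlines (December 19, 2000 to January 31, 2002), pushing the deadline to June 16, 2003.
The defendant's absence from the jurisdiction from May 10, 2003 to July 29, 2003 tolled the period for 80 days, extending the deadline to September 4, 2003.
Nothing else in the chronology tolls or restarts the period.
Filing on December 3, 2003 missed the September 4, 2003 deadline — the action is time-barred.

TIME-BARRED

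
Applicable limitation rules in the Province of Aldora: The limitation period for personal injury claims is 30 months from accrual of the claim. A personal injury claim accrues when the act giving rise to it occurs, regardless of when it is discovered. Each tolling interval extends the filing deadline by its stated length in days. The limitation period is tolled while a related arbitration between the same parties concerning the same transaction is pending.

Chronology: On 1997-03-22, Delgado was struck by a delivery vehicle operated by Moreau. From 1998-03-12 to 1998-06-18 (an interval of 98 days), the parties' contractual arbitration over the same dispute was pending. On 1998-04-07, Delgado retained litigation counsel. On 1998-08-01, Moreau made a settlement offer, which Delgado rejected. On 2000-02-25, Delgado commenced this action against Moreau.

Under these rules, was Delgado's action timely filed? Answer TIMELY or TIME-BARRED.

The claim accrued on 1997-03-22, the date of the act.
Adding the 30 months base period to 1997-03-22 gives a deadline of 1999-09-22, before any tolling.
The period was tolled for 98 days by the pending related arbitration (1998-03-12 to 1998-06-18), pushing the deadline to 1999-12-29.
Nothing else in the chronology tolls or restarts the period.
Delgado filed on 2000-02-25, after the 1999-12-29 deadline, so the action is time-barred.

TIME-BARRED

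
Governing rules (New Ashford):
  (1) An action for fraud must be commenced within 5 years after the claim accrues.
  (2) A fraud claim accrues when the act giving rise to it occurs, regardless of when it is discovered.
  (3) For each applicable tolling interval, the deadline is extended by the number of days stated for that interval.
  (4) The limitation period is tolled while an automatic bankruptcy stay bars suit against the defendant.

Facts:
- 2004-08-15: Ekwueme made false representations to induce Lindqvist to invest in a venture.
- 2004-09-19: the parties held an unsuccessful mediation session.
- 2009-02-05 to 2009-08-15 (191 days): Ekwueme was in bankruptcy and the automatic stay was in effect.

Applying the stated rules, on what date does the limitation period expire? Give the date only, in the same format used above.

2010-02-22

The limitation period began to run on 2004-08-15.
The untolled deadline — 5 years after 2004-08-15 — is 2009-08-15.
The period was tolled for 191 days by the automatic bankruptcy stay (2009-02-05 to 2009-08-15), pushing the deadline to 2010-02-22.
Nothing else in the chronology tolls or restarts the period.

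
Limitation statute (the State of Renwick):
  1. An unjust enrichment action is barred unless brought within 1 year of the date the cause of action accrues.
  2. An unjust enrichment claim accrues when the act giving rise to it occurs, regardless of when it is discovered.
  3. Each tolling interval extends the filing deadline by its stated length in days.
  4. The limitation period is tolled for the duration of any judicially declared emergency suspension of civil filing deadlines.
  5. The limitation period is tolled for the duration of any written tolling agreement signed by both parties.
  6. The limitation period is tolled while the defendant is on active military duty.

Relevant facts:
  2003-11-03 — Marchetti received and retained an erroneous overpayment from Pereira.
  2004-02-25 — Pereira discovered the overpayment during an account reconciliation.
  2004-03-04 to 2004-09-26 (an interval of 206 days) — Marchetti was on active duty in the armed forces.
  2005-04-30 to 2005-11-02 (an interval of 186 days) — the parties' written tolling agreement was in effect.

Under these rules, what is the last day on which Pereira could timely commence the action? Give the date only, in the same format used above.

2005-11-30

Accrual is governed by the date of the act, so the period began to run on 2003-11-03; the later discovery on 2004-02-25 is irrelevant under the stated rule.
1 year from 2003-11-03 is 2004-11-03.
Because the defendant's active military service ran from 2004-03-04 to 2004-09-26, the deadline is extended by 206 days to 2005-05-28.
The period was tolled for 186 days by the written tolling agreement (2005-04-30 to 2005-11-02), pushing the deadline to 2005-11-30.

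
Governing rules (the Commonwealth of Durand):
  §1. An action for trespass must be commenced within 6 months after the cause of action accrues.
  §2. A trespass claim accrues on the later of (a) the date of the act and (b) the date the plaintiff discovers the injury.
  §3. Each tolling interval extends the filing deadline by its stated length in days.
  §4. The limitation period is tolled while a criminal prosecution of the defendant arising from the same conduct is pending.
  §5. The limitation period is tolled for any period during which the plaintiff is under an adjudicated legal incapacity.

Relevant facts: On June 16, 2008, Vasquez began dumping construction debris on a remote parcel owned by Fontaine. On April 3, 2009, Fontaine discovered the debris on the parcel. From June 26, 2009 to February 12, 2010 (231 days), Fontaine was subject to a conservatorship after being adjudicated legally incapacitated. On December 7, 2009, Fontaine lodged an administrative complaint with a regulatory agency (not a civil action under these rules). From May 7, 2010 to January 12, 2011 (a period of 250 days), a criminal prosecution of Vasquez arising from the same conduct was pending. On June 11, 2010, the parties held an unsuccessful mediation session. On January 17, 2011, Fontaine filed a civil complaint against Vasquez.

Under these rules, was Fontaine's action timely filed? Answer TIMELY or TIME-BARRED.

TIMELY

Because discovery on April 3, 2009 post-dates the June 16, 2008 act, accrual under the later-of rule falls on April 3, 2009.
Adding the 6 months base period to April 3, 2009 gives a deadline of October 3, 2009, before any tolling.
Because the plaintiff's legal incapacity ran from June 26, 2009 to February 12, 2010, the deadline is extended by 231 days to May 22, 2010.
Because the pending criminal prosecution ran from May 7, 2010 to January 12, 2011, the deadline is extended by 250 days to January 27, 2011.
The other events in the timeline have no effect on the limitation period under the stated rules.
Filing on January 17, 2011 beat the January 27, 2011 deadline — the action is timely.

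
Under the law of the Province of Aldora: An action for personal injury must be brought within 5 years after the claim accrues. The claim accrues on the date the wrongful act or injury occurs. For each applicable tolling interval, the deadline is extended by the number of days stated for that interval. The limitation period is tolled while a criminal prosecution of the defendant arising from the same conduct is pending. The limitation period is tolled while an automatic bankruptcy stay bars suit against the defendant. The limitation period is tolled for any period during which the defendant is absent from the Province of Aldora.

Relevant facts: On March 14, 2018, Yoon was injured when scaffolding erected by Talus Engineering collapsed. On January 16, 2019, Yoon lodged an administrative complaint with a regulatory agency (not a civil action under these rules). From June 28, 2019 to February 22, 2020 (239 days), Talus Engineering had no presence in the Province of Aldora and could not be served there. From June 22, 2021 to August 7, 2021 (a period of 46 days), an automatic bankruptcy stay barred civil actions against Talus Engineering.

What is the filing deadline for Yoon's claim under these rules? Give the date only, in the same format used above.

The claim accrued on March 14, 2018, when the wrongful act occurred.
5 years from March 14, 2018 is March 14, 2023.
The period was tolled for 239 days by the defendant's absence from the jurisdiction (June 28, 2019 to February 22, 2020), pushing the deadline to November 8, 2023.
The period was tolled for 46 days by the automatic bankruptcy stay (June 22, 2021 to August 7, 2021), pushing the deadline to December 24, 2023.
The other events in the timeline have no effect on the limitation period under the stated rules.

December 24, 2023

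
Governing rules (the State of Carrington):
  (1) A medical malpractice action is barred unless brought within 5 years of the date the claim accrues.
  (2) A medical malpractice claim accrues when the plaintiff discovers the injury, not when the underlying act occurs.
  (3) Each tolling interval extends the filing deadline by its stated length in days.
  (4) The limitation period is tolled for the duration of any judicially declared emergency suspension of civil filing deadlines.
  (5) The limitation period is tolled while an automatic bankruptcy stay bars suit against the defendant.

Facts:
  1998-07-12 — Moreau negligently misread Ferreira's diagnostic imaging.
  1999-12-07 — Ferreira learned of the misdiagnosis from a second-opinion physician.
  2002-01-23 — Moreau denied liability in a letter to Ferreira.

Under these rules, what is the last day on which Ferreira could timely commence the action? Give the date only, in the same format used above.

2004-12-07

Accrual is tied to discovery, so the period began on 1999-12-07 rather than on 1998-07-12 when the act occurred.
5 years from 1999-12-07 is 2004-12-07.
The other events in the timeline have no effect on the limitation period under the stated rules.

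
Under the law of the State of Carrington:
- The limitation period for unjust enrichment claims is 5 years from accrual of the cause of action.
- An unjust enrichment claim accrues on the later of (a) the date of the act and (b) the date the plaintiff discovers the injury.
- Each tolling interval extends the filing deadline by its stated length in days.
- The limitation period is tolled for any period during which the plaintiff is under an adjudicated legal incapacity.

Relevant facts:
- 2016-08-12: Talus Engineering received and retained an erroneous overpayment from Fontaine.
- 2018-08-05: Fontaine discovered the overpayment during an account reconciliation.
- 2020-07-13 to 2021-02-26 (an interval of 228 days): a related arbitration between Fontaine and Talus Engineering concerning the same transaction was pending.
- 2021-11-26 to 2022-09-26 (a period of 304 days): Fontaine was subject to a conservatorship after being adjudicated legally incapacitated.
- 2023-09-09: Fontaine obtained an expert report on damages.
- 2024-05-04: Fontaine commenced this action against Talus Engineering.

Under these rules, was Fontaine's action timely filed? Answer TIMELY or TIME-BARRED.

TIMELY

Because discovery on 2018-08-05 post-dates the 2016-08-12 act, accrual under the later-of rule falls on 2018-08-05.
5 years from 2018-08-05 is 2023-08-05.
Because the plaintiff's legal incapacity ran from 2021-11-26 to 2022-09-26, the deadline is extended by 304 days to 2024-06-04.
No stated provision tolls the period for a pending arbitration, so the interval from 2020-07-13 to 2021-02-26 has no effect on the deadline.
None of the other events listed affects the running of the period under the stated rules.
The 2024-05-04 filing precedes the 2024-06-04 deadline; the claim is timely.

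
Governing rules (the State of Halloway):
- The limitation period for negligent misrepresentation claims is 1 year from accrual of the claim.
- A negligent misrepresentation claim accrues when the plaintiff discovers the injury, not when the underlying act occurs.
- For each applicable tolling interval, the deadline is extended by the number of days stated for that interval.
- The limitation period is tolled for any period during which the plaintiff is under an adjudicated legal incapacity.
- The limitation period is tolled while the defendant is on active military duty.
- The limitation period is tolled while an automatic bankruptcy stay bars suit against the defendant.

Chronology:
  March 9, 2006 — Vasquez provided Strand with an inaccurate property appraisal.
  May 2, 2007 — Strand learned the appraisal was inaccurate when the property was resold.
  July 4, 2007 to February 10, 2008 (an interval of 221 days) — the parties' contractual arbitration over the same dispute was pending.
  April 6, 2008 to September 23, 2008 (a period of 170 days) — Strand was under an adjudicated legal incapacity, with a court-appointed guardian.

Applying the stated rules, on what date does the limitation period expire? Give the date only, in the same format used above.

The claim did not accrue until Strand discovered the injury on May 2, 2007; the March 9, 2006 act date does not start the clock under the stated rule.
The untolled deadline — 1 year after May 2, 2007 — is May 2, 2008.
Because the plaintiff's legal incapacity ran from April 6, 2008 to September 23, 2008, the deadline is extended by 170 days to October 19, 2008.
Although a pending arbitration ran from July 4, 2007 to February 10, 2008, the stated rules do not make that a tolling event, so it is disregarded.

October 19, 2008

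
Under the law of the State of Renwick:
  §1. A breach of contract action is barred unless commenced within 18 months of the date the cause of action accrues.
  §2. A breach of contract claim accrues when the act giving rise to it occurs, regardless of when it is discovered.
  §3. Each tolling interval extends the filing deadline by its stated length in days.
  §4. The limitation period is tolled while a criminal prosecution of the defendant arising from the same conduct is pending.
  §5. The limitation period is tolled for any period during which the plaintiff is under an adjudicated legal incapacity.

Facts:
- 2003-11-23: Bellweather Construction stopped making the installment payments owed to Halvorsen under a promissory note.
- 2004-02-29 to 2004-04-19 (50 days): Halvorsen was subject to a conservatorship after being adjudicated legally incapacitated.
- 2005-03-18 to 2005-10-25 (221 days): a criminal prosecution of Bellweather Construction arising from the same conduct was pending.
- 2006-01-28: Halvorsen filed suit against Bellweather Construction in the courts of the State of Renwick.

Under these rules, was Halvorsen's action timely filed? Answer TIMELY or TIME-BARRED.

The limitation period began to run on 2003-11-23.
The untolled deadline — 18 months after 2003-11-23 — is 2005-05-23.
Because the plaintiff's legal incapacity ran from 2004-02-29 to 2004-04-19, the deadline is extended by 50 days to 2005-07-12.
The pending criminal prosecution from 2005-03-18 to 2005-10-25 tolled the period for 221 days, extending the deadline to 2006-02-18.
The 2006-01-28 filing precedes the 2006-02-18 deadline; the claim is timely.

TIMELY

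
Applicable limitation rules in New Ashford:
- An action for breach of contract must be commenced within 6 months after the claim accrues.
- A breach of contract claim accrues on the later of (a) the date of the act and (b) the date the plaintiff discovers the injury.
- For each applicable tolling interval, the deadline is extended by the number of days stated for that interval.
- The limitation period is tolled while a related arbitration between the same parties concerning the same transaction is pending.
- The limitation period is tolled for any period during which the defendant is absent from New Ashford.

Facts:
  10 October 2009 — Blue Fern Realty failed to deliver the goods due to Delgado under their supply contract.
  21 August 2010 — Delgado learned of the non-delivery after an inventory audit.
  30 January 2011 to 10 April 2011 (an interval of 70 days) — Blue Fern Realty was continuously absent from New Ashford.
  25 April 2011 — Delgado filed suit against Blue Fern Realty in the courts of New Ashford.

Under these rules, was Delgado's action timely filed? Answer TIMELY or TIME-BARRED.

TIMELY

Because discovery on 21 August 2010 post-dates the 10 October 2009 act, accrual under the later-of rule falls on 21 August 2010.
6 months from 21 August 2010 is 21 February 2011.
The defendant's absence from the jurisdiction from 30 January 2011 to 10 April 2011 tolled the period for 70 days, extending the deadline to 2 May 2011.
Filing on 25 April 2011 beat the 2 May 2011 deadline — the action is timely.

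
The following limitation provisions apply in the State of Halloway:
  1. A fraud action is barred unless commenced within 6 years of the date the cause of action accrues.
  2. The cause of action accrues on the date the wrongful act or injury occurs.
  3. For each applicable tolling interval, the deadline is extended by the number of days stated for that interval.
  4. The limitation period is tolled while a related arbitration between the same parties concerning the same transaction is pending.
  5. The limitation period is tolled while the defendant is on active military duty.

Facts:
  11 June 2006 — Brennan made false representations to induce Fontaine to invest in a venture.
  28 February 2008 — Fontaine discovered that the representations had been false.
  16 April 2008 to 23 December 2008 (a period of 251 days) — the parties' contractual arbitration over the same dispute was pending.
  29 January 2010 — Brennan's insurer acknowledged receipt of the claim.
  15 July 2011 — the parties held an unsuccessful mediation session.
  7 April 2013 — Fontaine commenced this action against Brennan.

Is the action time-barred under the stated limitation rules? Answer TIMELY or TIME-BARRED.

TIME-BARRED

Because the rule ties accrual to occurrence, the claim accrued on 11 June 2006, not on the 28 February 2008 discovery date.
6 years from 11 June 2006 is 11 June 2012.
Because the pending related arbitration ran from 16 April 2008 to 23 December 2008, the deadline is extended by 251 days to 17 February 2013.
Nothing else in the chronology tolls or restarts the period.
The 7 April 2013 filing falls after the 17 February 2013 deadline; the claim is time-barred.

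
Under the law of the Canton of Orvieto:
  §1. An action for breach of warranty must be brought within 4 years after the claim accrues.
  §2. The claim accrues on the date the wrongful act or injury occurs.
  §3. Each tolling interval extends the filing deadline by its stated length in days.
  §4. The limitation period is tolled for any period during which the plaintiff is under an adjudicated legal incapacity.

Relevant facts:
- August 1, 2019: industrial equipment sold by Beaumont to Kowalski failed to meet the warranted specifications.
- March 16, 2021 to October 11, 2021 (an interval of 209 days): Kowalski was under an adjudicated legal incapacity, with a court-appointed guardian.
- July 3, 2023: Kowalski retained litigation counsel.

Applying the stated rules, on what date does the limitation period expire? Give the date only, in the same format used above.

February 26, 2024

The claim accrued on August 1, 2019, when the wrongful act occurred.
4 years from August 1, 2019 is August 1, 2023.
Because the plaintiff's legal incapacity ran from March 16, 2021 to October 11, 2021, the deadline is extended by 209 days to February 26, 2024.
None of the other events listed affects the running of the period under the stated rules.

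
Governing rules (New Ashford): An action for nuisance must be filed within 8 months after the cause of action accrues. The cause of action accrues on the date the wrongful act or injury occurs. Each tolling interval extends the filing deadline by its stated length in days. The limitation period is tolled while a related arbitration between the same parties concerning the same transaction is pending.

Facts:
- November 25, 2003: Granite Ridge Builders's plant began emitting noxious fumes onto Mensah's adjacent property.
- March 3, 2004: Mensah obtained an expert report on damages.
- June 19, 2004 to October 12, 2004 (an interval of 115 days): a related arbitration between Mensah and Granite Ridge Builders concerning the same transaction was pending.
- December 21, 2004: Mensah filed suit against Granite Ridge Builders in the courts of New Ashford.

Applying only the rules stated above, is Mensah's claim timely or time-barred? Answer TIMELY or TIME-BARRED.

TIME-BARRED

The cause of action accrued on November 25, 2003, the date of the act.
8 months from November 25, 2003 is July 25, 2004.
The pending related arbitration from June 19, 2004 to October 12, 2004 tolled the period for 115 days, extending the deadline to November 17, 2004.
Nothing else in the chronology tolls or restarts the period.
Filing on December 21, 2004 missed the November 17, 2004 deadline — the action is time-barred.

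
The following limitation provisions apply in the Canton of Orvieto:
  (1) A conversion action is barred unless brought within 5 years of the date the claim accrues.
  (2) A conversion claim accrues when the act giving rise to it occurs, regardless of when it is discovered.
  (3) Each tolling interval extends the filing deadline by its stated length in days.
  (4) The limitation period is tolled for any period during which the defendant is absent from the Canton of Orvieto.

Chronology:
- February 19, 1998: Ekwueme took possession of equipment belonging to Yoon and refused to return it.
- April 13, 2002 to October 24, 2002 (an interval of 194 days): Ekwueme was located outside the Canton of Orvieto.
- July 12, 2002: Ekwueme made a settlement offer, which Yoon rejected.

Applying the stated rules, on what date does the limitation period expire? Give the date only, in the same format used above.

September 1, 2003

The claim accrued on February 19, 1998, when the wrongful act occurred.
Adding the 5 years base period to February 19, 1998 gives a deadline of February 19, 2003, before any tolling.
Because the defendant's absence from the jurisdiction ran from April 13, 2002 to October 24, 2002, the deadline is extended by 194 days to September 1, 2003.
The other events in the timeline have no effect on the limitation period under the stated rules.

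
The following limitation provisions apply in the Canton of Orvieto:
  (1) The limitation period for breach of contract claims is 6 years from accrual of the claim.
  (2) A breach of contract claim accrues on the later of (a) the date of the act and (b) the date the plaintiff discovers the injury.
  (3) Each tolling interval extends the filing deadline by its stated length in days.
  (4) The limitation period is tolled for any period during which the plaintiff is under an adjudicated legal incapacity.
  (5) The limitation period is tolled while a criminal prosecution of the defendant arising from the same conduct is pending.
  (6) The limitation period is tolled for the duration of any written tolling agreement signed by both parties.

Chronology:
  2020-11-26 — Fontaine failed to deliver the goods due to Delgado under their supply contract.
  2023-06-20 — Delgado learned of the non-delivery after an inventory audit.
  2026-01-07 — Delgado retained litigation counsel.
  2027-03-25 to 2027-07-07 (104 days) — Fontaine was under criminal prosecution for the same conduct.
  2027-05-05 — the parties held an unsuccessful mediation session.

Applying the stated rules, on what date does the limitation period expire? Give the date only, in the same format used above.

Because discovery on 2023-06-20 post-dates the 2020-11-26 act, accrual under the later-of rule falls on 2023-06-20.
The untolled deadline — 6 years after 2023-06-20 — is 2029-06-20.
Because the pending criminal prosecution ran from 2027-03-25 to 2027-07-07, the deadline is extended by 104 days to 2029-10-02.
The other events in the timeline have no effect on the limitation period under the stated rules.

2029-10-02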